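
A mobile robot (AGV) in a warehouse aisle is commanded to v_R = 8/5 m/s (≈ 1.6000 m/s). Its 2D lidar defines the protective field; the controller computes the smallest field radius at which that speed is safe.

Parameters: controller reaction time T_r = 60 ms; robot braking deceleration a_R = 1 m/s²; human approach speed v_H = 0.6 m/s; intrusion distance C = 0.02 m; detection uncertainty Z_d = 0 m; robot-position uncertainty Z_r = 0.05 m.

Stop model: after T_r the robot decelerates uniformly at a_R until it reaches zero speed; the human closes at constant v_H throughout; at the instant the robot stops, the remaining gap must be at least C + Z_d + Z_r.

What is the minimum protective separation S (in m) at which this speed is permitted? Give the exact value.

S_min = 1221/500 m = 2.4420 m

stop time T_s = (8/5)/1 = 1.6000 s
reaction-phase robot travel = 1.6000·0.0600 = 0.0960 m
robot under decel: 1.6000²/(2·1.0000) = 1.2800 m
human closes 0.6000·1.6600 = 0.9960 m
margins: 0.0200+0.0000+0.0500 = 0.0700 m
S_min ≈ 0.0960+1.2800+0.9960+0.0700  ⇒  S_min = 1221/500 m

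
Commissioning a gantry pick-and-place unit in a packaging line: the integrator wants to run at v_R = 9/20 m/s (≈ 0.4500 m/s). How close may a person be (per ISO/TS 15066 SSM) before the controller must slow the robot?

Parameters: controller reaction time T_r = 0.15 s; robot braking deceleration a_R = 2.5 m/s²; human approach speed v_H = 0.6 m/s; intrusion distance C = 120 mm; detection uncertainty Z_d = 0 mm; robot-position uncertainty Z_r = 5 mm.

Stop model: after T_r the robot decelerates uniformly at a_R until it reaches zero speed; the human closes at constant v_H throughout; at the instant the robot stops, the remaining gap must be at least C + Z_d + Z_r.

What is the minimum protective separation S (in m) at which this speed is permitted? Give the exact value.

S_min = 431/1000 m = 0.4310 m

T_s = v_R/a_R = (9/20)/(5/2) = 0.1800 s
reaction-phase robot travel = 0.4500·0.1500 = 0.0675 m
robot under decel: 0.4500²/(2·2.5000) = 0.0405 m
person approaches 0.6000·(0.1500+0.1800) = 0.1980 m
margins: 0.1200+0.0000+0.0050 = 0.1250 m
S_min ≈ 0.0675+0.0405+0.1980+0.1250  ⇒  S_min = 431/1000 m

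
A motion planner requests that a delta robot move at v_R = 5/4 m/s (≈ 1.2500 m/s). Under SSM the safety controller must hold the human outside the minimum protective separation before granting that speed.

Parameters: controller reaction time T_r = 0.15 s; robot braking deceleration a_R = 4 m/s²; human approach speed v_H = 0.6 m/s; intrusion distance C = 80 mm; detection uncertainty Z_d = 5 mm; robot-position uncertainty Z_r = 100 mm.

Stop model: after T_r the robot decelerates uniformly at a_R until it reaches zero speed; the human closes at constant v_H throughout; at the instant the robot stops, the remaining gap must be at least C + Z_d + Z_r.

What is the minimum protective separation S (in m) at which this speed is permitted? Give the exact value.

stop time T_s = (5/4)/4 = 0.3125 s
robot covers v_R·T_r = 1.2500·0.1500 = 0.1875 m before braking
braking distance = 1.2500²/(2·4.0000) = 0.1953 m
human closes 0.6000·0.4625 = 0.2775 m
C+Z_d+Z_r = 0.0800+0.0050+0.1000 = 0.1850 m
S_min ≈ 0.1875+0.1953+0.2775+0.1850  ⇒  S_min = 541/640 m

S_min = 541/640 m = 0.8453 m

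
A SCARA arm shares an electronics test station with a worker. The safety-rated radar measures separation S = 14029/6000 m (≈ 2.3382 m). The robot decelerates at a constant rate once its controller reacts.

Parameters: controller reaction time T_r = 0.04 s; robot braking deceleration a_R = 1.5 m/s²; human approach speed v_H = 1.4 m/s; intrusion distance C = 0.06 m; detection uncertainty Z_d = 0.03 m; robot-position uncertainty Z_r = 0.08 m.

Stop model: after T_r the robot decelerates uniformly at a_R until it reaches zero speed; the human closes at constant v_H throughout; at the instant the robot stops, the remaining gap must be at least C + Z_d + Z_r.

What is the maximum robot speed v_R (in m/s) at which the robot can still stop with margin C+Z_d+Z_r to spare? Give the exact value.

v_R_max = 29/20 m/s = 1.4500 m/s

quadratic (1/3)·v² + (73/75)·v + (-12673/6000) = 0
  disc = (73/75)² − 4·(1/3)·(-12673/6000) = 9409/2500 ; √disc = 97/50
  v_R = (−(73/75) + 97/50) / (2·(1/3)) = 29/20 m/s
check:
T_s = v_R/a_R = (29/20)/(3/2) = 0.9667 s
reaction-phase robot travel = 1.4500·0.0400 = 0.0580 m
robot covers 1.4500·0.9667 − ½·1.5000·0.9667² = 0.7008 m while stopping
person approaches 1.4000·(0.0400+0.9667) = 1.4093 m
residual clearance needed = 0.0600+0.0300+0.0800 = 0.1700 m
sum ≈ 0.0580+0.7008+1.4093+0.1700 ≈ 2.3382 m = S ✓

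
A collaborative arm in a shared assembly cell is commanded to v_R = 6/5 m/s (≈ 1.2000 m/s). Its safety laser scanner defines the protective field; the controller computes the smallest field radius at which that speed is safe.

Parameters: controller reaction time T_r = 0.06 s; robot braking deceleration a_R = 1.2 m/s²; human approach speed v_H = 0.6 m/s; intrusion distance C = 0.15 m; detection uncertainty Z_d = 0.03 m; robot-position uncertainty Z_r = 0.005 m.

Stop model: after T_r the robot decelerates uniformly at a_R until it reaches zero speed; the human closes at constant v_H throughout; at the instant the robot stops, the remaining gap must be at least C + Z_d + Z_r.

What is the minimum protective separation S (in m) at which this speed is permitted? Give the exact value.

stop time T_s = (6/5)/(6/5) = 1.0000 s
reaction-phase robot travel = 1.2000·0.0600 = 0.0720 m
robot covers 1.2000·1.0000 − ½·1.2000·1.0000² = 0.6000 m while stopping
human closes 0.6000·1.0600 = 0.6360 m
residual clearance needed = 0.1500+0.0300+0.0050 = 0.1850 m
S_min ≈ 0.0720+0.6000+0.6360+0.1850  ⇒  S_min = 1493/1000 m

S_min = 1493/1000 m = 1.4930 m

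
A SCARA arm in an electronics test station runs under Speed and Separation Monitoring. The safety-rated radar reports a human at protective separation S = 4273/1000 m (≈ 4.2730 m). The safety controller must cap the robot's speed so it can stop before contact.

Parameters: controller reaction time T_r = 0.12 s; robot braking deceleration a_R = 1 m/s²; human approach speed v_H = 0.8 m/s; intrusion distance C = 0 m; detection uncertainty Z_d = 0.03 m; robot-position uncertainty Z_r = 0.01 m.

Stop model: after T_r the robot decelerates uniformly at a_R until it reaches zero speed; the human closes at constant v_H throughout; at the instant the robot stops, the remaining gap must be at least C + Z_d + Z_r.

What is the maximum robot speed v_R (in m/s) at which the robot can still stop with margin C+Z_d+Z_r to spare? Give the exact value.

collect terms ⇒ (1/2)·v_R² + (23/25)·v_R + (-4137/1000) = 0
  disc = (23/25)² − 4·(1/2)·(-4137/1000) = 22801/2500 ; √disc = 151/50
  v_R = (−(23/25) + 151/50) / (2·(1/2)) = 21/10 m/s
check:
stop time T_s = (21/10)/1 = 2.1000 s
reaction-phase robot travel = 2.1000·0.1200 = 0.2520 m
robot covers 2.1000·2.1000 − ½·1.0000·2.1000² = 2.2050 m while stopping
human over T_r+T_s: 0.8000·(0.1200+2.1000) = 1.7760 m
margins: 0.0000+0.0300+0.0100 = 0.0400 m
sum ≈ 0.2520+2.2050+1.7760+0.0400 ≈ 4.2730 m = S ✓

v_R_max = 21/10 m/s = 2.1000 m/s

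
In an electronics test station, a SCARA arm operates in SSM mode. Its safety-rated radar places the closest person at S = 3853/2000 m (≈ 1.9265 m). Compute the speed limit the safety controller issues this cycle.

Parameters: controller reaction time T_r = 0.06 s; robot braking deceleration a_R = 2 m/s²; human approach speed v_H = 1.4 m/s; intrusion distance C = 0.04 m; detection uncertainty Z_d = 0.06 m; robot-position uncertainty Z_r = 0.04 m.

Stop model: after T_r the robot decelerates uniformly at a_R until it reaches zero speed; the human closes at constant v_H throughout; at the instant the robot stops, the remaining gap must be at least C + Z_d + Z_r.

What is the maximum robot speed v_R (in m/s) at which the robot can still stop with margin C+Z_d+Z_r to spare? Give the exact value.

v_R_max = 3/2 m/s = 1.5000 m/s

at the boundary: (1/4)·v² + (19/25)·v + (-681/400) = 0
  disc = (19/25)² − 4·(1/4)·(-681/400) = 22801/10000 ; √disc = 151/100
  v_R = (−(19/25) + 151/100) / (2·(1/4)) = 3/2 m/s
check:
T_s = v_R/a_R = (3/2)/2 = 0.7500 s
robot covers v_R·T_r = 1.5000·0.0600 = 0.0900 m before braking
robot covers 1.5000·0.7500 − ½·2.0000·0.7500² = 0.5625 m while stopping
human over T_r+T_s: 1.4000·(0.0600+0.7500) = 1.1340 m
margins: 0.0400+0.0600+0.0400 = 0.1400 m
sum ≈ 0.0900+0.5625+1.1340+0.1400 ≈ 1.9265 m = S ✓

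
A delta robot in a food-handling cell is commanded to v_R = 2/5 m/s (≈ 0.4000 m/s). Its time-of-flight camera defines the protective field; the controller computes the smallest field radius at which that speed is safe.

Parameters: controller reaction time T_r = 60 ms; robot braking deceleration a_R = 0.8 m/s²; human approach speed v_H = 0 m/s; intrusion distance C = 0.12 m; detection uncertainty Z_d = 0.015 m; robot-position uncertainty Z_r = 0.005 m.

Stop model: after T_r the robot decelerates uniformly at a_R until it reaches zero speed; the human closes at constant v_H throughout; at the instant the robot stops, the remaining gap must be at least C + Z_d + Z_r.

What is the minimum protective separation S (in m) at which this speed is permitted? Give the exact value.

S_min = 33/125 m = 0.2640 m

T_s = v_R/a_R = (2/5)/(4/5) = 0.5000 s
reaction-phase robot travel = 0.4000·0.0600 = 0.0240 m
braking distance = 0.4000²/(2·0.8000) = 0.1000 m
person approaches 0.0000·(0.0600+0.5000) = 0.0000 m
margins: 0.1200+0.0150+0.0050 = 0.1400 m
S_min ≈ 0.0240+0.1000+0.0000+0.1400  ⇒  S_min = 33/125 m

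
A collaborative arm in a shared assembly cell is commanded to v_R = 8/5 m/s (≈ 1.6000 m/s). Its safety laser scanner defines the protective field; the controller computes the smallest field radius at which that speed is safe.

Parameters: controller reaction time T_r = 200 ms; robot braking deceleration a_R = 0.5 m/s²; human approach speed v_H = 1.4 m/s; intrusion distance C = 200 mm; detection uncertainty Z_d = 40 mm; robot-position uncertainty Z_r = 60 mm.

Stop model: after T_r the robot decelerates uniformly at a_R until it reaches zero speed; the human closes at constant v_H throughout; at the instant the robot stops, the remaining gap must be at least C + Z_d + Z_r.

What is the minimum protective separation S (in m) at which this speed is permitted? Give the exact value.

S_min = 397/50 m = 7.9400 m

T_s = v_R/a_R = (8/5)/(1/2) = 3.2000 s
robot covers v_R·T_r = 1.6000·0.2000 = 0.3200 m before braking
robot covers 1.6000·3.2000 − ½·0.5000·3.2000² = 2.5600 m while stopping
human closes 1.4000·3.4000 = 4.7600 m
residual clearance needed = 0.2000+0.0400+0.0600 = 0.3000 m
S_min ≈ 0.3200+2.5600+4.7600+0.3000  ⇒  S_min = 397/50 m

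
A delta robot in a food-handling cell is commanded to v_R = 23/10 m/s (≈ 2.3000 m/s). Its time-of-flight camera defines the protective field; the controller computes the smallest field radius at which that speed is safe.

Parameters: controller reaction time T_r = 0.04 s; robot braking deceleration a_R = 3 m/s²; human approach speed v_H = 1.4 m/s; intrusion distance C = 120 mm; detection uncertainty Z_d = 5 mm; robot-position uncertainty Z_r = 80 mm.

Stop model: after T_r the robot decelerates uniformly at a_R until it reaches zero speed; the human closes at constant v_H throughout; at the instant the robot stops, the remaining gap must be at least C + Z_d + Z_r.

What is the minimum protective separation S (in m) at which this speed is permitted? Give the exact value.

S_min = 577/250 m = 2.3080 m

stop time T_s = (23/10)/3 = 0.7667 s
robot covers v_R·T_r = 2.3000·0.0400 = 0.0920 m before braking
braking distance = 2.3000²/(2·3.0000) = 0.8817 m
person approaches 1.4000·(0.0400+0.7667) = 1.1293 m
C+Z_d+Z_r = 0.1200+0.0050+0.0800 = 0.2050 m
S_min ≈ 0.0920+0.8817+1.1293+0.2050  ⇒  S_min = 577/250 m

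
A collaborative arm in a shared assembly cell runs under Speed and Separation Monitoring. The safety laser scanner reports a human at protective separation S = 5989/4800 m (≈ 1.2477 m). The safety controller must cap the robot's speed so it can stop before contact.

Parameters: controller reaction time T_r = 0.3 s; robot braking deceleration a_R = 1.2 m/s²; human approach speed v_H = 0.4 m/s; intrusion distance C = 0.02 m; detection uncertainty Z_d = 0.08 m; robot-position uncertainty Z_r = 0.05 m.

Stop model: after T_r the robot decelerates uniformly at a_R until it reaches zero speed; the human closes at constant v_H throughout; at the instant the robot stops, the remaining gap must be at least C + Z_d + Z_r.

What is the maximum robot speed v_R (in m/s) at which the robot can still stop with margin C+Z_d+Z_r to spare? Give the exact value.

collect terms ⇒ (5/12)·v_R² + (19/30)·v_R + (-4693/4800) = 0
  disc = (19/30)² − 4·(5/12)·(-4693/4800) = 3249/1600 ; √disc = 57/40
  v_R = (−(19/30) + 57/40) / (2·(5/12)) = 19/20 m/s
check:
stop time T_s = (19/20)/(6/5) = 0.7917 s
robot covers v_R·T_r = 0.9500·0.3000 = 0.2850 m before braking
braking distance = 0.9500²/(2·1.2000) = 0.3760 m
human over T_r+T_s: 0.4000·(0.3000+0.7917) = 0.4367 m
residual clearance needed = 0.0200+0.0800+0.0500 = 0.1500 m
sum ≈ 0.2850+0.3760+0.4367+0.1500 ≈ 1.2477 m = S ✓

v_R_max = 19/20 m/s = 0.9500 m/s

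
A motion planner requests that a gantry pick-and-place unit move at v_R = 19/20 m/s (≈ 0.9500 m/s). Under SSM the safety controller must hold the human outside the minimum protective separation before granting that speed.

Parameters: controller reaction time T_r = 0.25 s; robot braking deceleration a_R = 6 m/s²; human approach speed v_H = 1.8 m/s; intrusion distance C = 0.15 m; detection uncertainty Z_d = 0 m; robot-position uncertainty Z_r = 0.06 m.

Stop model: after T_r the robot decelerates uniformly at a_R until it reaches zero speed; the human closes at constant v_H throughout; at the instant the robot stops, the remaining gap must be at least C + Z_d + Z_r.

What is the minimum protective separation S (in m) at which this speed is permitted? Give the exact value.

S_min = 6037/4800 m = 1.2577 m

stop time T_s = (19/20)/6 = 0.1583 s
robot covers v_R·T_r = 0.9500·0.2500 = 0.2375 m before braking
braking distance = 0.9500²/(2·6.0000) = 0.0752 m
human closes 1.8000·0.4083 = 0.7350 m
C+Z_d+Z_r = 0.1500+0.0000+0.0600 = 0.2100 m
S_min ≈ 0.2375+0.0752+0.7350+0.2100  ⇒  S_min = 6037/4800 m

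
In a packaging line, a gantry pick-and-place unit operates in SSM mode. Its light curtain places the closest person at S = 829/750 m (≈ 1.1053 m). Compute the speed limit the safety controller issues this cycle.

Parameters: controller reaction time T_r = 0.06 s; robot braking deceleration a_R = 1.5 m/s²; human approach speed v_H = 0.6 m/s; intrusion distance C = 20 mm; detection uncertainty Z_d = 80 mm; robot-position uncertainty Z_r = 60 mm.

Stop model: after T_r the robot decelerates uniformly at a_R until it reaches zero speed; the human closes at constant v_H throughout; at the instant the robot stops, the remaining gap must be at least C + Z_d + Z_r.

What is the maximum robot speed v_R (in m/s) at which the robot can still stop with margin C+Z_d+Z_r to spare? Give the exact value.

v_R_max = 11/10 m/s = 1.1000 m/s

at the boundary: (1/3)·v² + (23/50)·v + (-341/375) = 0
  disc = (23/50)² − 4·(1/3)·(-341/375) = 32041/22500 ; √disc = 179/150
  v_R = (−(23/50) + 179/150) / (2·(1/3)) = 11/10 m/s
check:
stop time T_s = (11/10)/(3/2) = 0.7333 s
robot in T_r: 1.1000·0.0600 = 0.0660 m
robot under decel: 1.1000²/(2·1.5000) = 0.4033 m
human over T_r+T_s: 0.6000·(0.0600+0.7333) = 0.4760 m
C+Z_d+Z_r = 0.0200+0.0800+0.0600 = 0.1600 m
sum ≈ 0.0660+0.4033+0.4760+0.1600 ≈ 1.1053 m = S ✓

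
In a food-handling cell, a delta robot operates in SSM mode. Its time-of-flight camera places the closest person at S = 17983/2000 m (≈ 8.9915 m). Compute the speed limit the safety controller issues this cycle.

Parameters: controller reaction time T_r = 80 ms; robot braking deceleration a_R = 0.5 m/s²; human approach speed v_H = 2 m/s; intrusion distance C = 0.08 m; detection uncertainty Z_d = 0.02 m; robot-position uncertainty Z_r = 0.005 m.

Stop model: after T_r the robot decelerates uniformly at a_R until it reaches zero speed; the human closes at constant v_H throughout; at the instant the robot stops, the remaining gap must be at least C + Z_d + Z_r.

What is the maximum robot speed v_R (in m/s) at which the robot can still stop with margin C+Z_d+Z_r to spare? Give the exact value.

v_R_max = 31/20 m/s = 1.5500 m/s

at the boundary: (1)·v² + (102/25)·v + (-17453/2000) = 0
  disc = (102/25)² − 4·(1)·(-17453/2000) = 128881/2500 ; √disc = 359/50
  v_R = (−(102/25) + 359/50) / (2·(1)) = 31/20 m/s
check:
T_s = v_R/a_R = (31/20)/(1/2) = 3.1000 s
reaction-phase robot travel = 1.5500·0.0800 = 0.1240 m
braking distance = 1.5500²/(2·0.5000) = 2.4025 m
human over T_r+T_s: 2.0000·(0.0800+3.1000) = 6.3600 m
residual clearance needed = 0.0800+0.0200+0.0050 = 0.1050 m
sum ≈ 0.1240+2.4025+6.3600+0.1050 ≈ 8.9915 m = S ✓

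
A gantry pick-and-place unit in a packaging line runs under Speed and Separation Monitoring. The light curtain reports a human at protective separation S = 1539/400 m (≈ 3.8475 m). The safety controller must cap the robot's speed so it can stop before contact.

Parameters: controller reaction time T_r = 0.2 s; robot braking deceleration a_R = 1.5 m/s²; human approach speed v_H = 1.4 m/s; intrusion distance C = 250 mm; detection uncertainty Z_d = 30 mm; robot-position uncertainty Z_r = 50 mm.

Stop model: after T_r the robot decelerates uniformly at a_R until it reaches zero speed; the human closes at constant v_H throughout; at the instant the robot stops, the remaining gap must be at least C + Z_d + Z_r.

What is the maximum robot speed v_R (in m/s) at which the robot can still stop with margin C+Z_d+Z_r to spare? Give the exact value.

quadratic (1/3)·v² + (17/15)·v + (-259/80) = 0
  disc = (17/15)² − 4·(1/3)·(-259/80) = 5041/900 ; √disc = 71/30
  v_R = (−(17/15) + 71/30) / (2·(1/3)) = 37/20 m/s
check:
stop time T_s = (37/20)/(3/2) = 1.2333 s
robot covers v_R·T_r = 1.8500·0.2000 = 0.3700 m before braking
robot covers 1.8500·1.2333 − ½·1.5000·1.2333² = 1.1408 m while stopping
human closes 1.4000·1.4333 = 2.0067 m
C+Z_d+Z_r = 0.2500+0.0300+0.0500 = 0.3300 m
sum ≈ 0.3700+1.1408+2.0067+0.3300 ≈ 3.8475 m = S ✓

v_R_max = 37/20 m/s = 1.8500 m/s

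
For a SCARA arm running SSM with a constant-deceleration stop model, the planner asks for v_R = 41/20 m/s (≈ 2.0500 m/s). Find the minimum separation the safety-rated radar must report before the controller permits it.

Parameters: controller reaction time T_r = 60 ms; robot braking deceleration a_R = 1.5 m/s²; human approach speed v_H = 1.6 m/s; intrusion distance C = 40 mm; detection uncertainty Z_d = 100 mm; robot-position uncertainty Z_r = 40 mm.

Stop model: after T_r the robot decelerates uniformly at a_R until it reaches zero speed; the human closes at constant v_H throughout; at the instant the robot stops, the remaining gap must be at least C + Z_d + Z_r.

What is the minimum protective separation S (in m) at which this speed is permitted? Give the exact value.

S_min = 7973/2000 m = 3.9865 m

braking lasts T_s = (41/20)/(3/2) = 1.3667 s
robot covers v_R·T_r = 2.0500·0.0600 = 0.1230 m before braking
braking distance = 2.0500²/(2·1.5000) = 1.4008 m
person approaches 1.6000·(0.0600+1.3667) = 2.2827 m
residual clearance needed = 0.0400+0.1000+0.0400 = 0.1800 m
S_min ≈ 0.1230+1.4008+2.2827+0.1800  ⇒  S_min = 7973/2000 m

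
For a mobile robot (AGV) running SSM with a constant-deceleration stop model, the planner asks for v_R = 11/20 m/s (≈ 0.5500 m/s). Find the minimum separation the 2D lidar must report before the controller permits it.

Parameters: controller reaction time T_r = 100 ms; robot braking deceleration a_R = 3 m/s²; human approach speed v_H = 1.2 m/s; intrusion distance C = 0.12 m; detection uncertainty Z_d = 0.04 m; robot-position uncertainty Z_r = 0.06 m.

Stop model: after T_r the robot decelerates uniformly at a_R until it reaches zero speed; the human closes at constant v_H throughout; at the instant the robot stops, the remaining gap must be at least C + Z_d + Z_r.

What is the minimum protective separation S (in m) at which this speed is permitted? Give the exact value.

S_min = 1597/2400 m = 0.6654 m

stop time T_s = (11/20)/3 = 0.1833 s
robot in T_r: 0.5500·0.1000 = 0.0550 m
robot under decel: 0.5500²/(2·3.0000) = 0.0504 m
human over T_r+T_s: 1.2000·(0.1000+0.1833) = 0.3400 m
residual clearance needed = 0.1200+0.0400+0.0600 = 0.2200 m
S_min ≈ 0.0550+0.0504+0.3400+0.2200  ⇒  S_min = 1597/2400 m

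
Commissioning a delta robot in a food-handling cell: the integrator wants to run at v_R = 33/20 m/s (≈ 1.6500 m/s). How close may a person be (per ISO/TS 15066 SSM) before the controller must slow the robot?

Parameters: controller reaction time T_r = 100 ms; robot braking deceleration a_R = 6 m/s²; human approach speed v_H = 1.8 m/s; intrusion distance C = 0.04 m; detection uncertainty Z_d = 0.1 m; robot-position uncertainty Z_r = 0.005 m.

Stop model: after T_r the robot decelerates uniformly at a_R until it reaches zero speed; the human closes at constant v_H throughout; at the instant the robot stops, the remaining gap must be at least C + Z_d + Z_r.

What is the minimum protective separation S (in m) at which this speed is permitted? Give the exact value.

T_s = v_R/a_R = (33/20)/6 = 0.2750 s
reaction-phase robot travel = 1.6500·0.1000 = 0.1650 m
robot covers 1.6500·0.2750 − ½·6.0000·0.2750² = 0.2269 m while stopping
person approaches 1.8000·(0.1000+0.2750) = 0.6750 m
C+Z_d+Z_r = 0.0400+0.1000+0.0050 = 0.1450 m
S_min ≈ 0.1650+0.2269+0.6750+0.1450  ⇒  S_min = 1939/1600 m

S_min = 1939/1600 m = 1.2119 m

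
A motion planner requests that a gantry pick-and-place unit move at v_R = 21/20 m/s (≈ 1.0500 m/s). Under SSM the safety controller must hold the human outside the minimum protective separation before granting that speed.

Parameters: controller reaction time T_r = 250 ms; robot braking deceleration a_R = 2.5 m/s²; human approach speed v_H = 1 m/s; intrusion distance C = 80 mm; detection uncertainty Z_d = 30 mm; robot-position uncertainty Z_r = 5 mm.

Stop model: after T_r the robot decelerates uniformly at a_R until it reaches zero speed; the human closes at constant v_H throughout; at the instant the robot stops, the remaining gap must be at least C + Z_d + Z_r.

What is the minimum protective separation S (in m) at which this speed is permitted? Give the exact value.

S_min = 317/250 m = 1.2680 m

stop time T_s = (21/20)/(5/2) = 0.4200 s
reaction-phase robot travel = 1.0500·0.2500 = 0.2625 m
robot covers 1.0500·0.4200 − ½·2.5000·0.4200² = 0.2205 m while stopping
human closes 1.0000·0.6700 = 0.6700 m
C+Z_d+Z_r = 0.0800+0.0300+0.0050 = 0.1150 m
S_min ≈ 0.2625+0.2205+0.6700+0.1150  ⇒  S_min = 317/250 m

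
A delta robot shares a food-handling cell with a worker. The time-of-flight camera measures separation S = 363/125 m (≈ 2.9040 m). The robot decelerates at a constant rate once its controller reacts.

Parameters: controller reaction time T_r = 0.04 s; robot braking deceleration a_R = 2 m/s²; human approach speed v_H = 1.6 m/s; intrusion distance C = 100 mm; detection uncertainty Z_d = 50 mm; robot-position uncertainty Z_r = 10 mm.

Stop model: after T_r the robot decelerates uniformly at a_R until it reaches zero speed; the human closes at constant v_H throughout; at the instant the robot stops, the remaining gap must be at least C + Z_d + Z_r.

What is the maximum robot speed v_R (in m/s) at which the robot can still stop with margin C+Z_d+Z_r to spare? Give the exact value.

collect terms ⇒ (1/4)·v_R² + (21/25)·v_R + (-67/25) = 0
  disc = (21/25)² − 4·(1/4)·(-67/25) = 2116/625 ; √disc = 46/25
  v_R = (−(21/25) + 46/25) / (2·(1/4)) = 2 m/s
check:
braking lasts T_s = 2/2 = 1.0000 s
reaction-phase robot travel = 2.0000·0.0400 = 0.0800 m
robot covers 2.0000·1.0000 − ½·2.0000·1.0000² = 1.0000 m while stopping
human closes 1.6000·1.0400 = 1.6640 m
margins: 0.1000+0.0500+0.0100 = 0.1600 m
sum ≈ 0.0800+1.0000+1.6640+0.1600 ≈ 2.9040 m = S ✓

v_R_max = 2 m/s = 2.0000 m/s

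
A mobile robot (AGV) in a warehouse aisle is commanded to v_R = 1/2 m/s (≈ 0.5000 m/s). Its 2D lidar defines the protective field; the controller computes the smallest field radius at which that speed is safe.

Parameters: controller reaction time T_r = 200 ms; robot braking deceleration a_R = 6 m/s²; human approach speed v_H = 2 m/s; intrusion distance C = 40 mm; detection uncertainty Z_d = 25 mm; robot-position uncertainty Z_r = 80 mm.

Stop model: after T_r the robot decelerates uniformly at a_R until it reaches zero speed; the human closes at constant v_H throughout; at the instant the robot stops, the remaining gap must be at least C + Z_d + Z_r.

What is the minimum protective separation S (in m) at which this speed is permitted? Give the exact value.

T_s = v_R/a_R = (1/2)/6 = 0.0833 s
reaction-phase robot travel = 0.5000·0.2000 = 0.1000 m
robot under decel: 0.5000²/(2·6.0000) = 0.0208 m
human over T_r+T_s: 2.0000·(0.2000+0.0833) = 0.5667 m
residual clearance needed = 0.0400+0.0250+0.0800 = 0.1450 m
S_min ≈ 0.1000+0.0208+0.5667+0.1450  ⇒  S_min = 333/400 m

S_min = 333/400 m = 0.8325 m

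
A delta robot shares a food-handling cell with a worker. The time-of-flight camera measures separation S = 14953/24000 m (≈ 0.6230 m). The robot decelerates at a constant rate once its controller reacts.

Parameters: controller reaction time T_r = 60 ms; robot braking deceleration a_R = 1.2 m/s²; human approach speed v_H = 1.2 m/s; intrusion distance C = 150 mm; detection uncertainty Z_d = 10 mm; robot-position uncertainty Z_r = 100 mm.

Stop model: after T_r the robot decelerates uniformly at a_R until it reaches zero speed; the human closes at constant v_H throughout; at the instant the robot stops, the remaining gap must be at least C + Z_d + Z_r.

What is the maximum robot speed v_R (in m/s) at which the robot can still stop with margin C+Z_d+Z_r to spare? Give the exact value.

at the boundary: (5/12)·v² + (53/50)·v + (-1397/4800) = 0
  disc = (53/50)² − 4·(5/12)·(-1397/4800) = 579121/360000 ; √disc = 761/600
  v_R = (−(53/50) + 761/600) / (2·(5/12)) = 1/4 m/s
check:
stop time T_s = (1/4)/(6/5) = 0.2083 s
robot covers v_R·T_r = 0.2500·0.0600 = 0.0150 m before braking
robot under decel: 0.2500²/(2·1.2000) = 0.0260 m
human over T_r+T_s: 1.2000·(0.0600+0.2083) = 0.3220 m
residual clearance needed = 0.1500+0.0100+0.1000 = 0.2600 m
sum ≈ 0.0150+0.0260+0.3220+0.2600 ≈ 0.6230 m = S ✓

v_R_max = 1/4 m/s = 0.2500 m/s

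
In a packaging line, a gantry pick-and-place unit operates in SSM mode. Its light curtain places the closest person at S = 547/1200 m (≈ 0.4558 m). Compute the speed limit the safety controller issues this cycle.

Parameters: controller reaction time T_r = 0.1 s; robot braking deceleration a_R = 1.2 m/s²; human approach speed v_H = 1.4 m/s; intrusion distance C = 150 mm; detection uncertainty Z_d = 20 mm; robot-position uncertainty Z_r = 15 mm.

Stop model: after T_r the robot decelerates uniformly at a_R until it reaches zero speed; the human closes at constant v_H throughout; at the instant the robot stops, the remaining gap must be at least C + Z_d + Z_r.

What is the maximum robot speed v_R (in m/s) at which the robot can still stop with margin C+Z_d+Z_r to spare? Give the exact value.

at the boundary: (5/12)·v² + (19/15)·v + (-157/1200) = 0
  disc = (19/15)² − 4·(5/12)·(-157/1200) = 729/400 ; √disc = 27/20
  v_R = (−(19/15) + 27/20) / (2·(5/12)) = 1/10 m/s
check:
stop time T_s = (1/10)/(6/5) = 0.0833 s
robot in T_r: 0.1000·0.1000 = 0.0100 m
robot under decel: 0.1000²/(2·1.2000) = 0.0042 m
human over T_r+T_s: 1.4000·(0.1000+0.0833) = 0.2567 m
margins: 0.1500+0.0200+0.0150 = 0.1850 m
sum ≈ 0.0100+0.0042+0.2567+0.1850 ≈ 0.4558 m = S ✓

v_R_max = 1/10 m/s = 0.1000 m/s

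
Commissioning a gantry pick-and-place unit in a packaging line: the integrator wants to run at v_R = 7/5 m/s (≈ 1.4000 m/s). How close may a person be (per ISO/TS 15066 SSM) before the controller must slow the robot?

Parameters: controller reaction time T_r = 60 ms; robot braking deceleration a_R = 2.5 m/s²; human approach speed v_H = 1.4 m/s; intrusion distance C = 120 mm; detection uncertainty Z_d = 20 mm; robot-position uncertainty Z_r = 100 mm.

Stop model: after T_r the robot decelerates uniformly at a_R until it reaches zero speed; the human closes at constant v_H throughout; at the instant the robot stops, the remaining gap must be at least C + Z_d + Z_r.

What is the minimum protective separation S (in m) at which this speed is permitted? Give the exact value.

S_min = 198/125 m = 1.5840 m

T_s = v_R/a_R = (7/5)/(5/2) = 0.5600 s
robot in T_r: 1.4000·0.0600 = 0.0840 m
robot under decel: 1.4000²/(2·2.5000) = 0.3920 m
human closes 1.4000·0.6200 = 0.8680 m
residual clearance needed = 0.1200+0.0200+0.1000 = 0.2400 m
S_min ≈ 0.0840+0.3920+0.8680+0.2400  ⇒  S_min = 198/125 m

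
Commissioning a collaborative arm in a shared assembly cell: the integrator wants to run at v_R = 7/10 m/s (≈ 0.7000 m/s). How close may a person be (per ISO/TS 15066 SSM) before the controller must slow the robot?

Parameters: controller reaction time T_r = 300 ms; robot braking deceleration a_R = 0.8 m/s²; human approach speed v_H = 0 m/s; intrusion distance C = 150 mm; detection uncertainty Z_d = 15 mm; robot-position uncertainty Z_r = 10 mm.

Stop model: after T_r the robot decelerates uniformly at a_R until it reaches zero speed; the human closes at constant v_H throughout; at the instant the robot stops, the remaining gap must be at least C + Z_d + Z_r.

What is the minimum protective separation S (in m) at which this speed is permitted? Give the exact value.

S_min = 553/800 m = 0.6913 m

braking lasts T_s = (7/10)/(4/5) = 0.8750 s
robot covers v_R·T_r = 0.7000·0.3000 = 0.2100 m before braking
braking distance = 0.7000²/(2·0.8000) = 0.3063 m
person approaches 0.0000·(0.3000+0.8750) = 0.0000 m
margins: 0.1500+0.0150+0.0100 = 0.1750 m
S_min ≈ 0.2100+0.3063+0.0000+0.1750  ⇒  S_min = 553/800 m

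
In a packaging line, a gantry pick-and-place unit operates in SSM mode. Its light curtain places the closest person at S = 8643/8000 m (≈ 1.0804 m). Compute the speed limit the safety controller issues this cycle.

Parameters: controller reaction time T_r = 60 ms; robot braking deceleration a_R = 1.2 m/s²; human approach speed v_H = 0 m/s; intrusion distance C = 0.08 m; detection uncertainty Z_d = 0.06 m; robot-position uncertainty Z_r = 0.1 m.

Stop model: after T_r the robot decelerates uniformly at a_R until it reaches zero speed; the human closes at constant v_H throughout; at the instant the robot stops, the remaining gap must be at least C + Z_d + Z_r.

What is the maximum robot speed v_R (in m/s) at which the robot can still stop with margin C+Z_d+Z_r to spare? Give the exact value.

at the boundary: (5/12)·v² + (3/50)·v + (-6723/8000) = 0
  disc = (3/50)² − 4·(5/12)·(-6723/8000) = 56169/40000 ; √disc = 237/200
  v_R = (−(3/50) + 237/200) / (2·(5/12)) = 27/20 m/s
check:
braking lasts T_s = (27/20)/(6/5) = 1.1250 s
robot in T_r: 1.3500·0.0600 = 0.0810 m
robot covers 1.3500·1.1250 − ½·1.2000·1.1250² = 0.7594 m while stopping
human closes 0.0000·1.1850 = 0.0000 m
C+Z_d+Z_r = 0.0800+0.0600+0.1000 = 0.2400 m
sum ≈ 0.0810+0.7594+0.0000+0.2400 ≈ 1.0804 m = S ✓

v_R_max = 27/20 m/s = 1.3500 m/s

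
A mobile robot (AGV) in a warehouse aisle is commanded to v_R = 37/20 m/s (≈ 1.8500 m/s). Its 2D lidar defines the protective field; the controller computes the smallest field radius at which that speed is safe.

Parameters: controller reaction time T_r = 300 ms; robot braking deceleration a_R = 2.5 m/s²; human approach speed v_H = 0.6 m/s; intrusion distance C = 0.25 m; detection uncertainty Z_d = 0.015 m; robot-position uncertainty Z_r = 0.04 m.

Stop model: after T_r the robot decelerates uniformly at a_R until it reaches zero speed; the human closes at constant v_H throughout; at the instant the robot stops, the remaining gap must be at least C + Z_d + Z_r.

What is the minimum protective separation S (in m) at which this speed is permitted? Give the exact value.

S_min = 4337/2000 m = 2.1685 m

T_s = v_R/a_R = (37/20)/(5/2) = 0.7400 s
robot in T_r: 1.8500·0.3000 = 0.5550 m
robot under decel: 1.8500²/(2·2.5000) = 0.6845 m
person approaches 0.6000·(0.3000+0.7400) = 0.6240 m
C+Z_d+Z_r = 0.2500+0.0150+0.0400 = 0.3050 m
S_min ≈ 0.5550+0.6845+0.6240+0.3050  ⇒  S_min = 4337/2000 m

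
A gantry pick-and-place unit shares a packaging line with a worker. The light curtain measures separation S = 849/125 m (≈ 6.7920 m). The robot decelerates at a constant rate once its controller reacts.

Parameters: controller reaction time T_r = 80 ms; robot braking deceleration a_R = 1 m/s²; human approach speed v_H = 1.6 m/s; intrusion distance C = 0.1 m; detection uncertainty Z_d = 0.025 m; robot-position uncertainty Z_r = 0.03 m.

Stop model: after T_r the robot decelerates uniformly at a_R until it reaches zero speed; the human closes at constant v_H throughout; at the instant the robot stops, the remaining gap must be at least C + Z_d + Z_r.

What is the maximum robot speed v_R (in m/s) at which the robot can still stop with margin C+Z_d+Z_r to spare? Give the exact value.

v_R_max = 23/10 m/s = 2.3000 m/s

at the boundary: (1/2)·v² + (42/25)·v + (-6509/1000) = 0
  disc = (42/25)² − 4·(1/2)·(-6509/1000) = 39601/2500 ; √disc = 199/50
  v_R = (−(42/25) + 199/50) / (2·(1/2)) = 23/10 m/s
check:
stop time T_s = (23/10)/1 = 2.3000 s
robot in T_r: 2.3000·0.0800 = 0.1840 m
robot under decel: 2.3000²/(2·1.0000) = 2.6450 m
human closes 1.6000·2.3800 = 3.8080 m
C+Z_d+Z_r = 0.1000+0.0250+0.0300 = 0.1550 m
sum ≈ 0.1840+2.6450+3.8080+0.1550 ≈ 6.7920 m = S ✓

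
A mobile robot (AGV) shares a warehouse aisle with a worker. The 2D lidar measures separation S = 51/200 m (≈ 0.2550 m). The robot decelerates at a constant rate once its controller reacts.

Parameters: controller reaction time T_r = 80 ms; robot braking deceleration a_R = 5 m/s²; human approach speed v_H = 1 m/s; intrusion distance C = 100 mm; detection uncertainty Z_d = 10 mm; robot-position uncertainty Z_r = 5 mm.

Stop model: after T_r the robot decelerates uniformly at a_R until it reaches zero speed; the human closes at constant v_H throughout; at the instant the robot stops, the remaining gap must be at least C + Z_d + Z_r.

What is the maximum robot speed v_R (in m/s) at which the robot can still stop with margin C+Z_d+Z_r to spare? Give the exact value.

v_R_max = 1/5 m/s = 0.2000 m/s

quadratic (1/10)·v² + (7/25)·v + (-3/50) = 0
  disc = (7/25)² − 4·(1/10)·(-3/50) = 64/625 ; √disc = 8/25
  v_R = (−(7/25) + 8/25) / (2·(1/10)) = 1/5 m/s
check:
braking lasts T_s = (1/5)/5 = 0.0400 s
robot covers v_R·T_r = 0.2000·0.0800 = 0.0160 m before braking
braking distance = 0.2000²/(2·5.0000) = 0.0040 m
human closes 1.0000·0.1200 = 0.1200 m
residual clearance needed = 0.1000+0.0100+0.0050 = 0.1150 m
sum ≈ 0.0160+0.0040+0.1200+0.1150 ≈ 0.2550 m = S ✓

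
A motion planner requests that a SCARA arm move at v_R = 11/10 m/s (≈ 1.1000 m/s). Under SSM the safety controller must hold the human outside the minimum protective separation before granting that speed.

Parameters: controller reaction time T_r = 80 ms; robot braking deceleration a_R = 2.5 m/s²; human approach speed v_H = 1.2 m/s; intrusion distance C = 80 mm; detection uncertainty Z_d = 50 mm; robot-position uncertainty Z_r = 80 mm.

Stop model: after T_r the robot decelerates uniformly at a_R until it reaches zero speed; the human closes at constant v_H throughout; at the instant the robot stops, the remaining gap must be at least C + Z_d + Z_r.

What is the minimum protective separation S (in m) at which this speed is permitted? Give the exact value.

stop time T_s = (11/10)/(5/2) = 0.4400 s
robot covers v_R·T_r = 1.1000·0.0800 = 0.0880 m before braking
robot under decel: 1.1000²/(2·2.5000) = 0.2420 m
human closes 1.2000·0.5200 = 0.6240 m
C+Z_d+Z_r = 0.0800+0.0500+0.0800 = 0.2100 m
S_min ≈ 0.0880+0.2420+0.6240+0.2100  ⇒  S_min = 291/250 m

S_min = 291/250 m = 1.1640 m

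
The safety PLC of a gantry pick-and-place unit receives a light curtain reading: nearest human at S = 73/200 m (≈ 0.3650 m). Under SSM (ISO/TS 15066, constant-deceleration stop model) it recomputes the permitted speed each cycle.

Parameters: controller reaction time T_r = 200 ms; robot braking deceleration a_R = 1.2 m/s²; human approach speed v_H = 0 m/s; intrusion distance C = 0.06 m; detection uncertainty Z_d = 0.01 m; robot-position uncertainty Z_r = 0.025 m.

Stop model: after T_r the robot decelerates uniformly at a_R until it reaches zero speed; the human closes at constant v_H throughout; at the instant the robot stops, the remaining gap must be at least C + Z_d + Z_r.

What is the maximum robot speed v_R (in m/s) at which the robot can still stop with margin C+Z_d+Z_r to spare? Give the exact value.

v_R_max = 3/5 m/s = 0.6000 m/s

collect terms ⇒ (5/12)·v_R² + (1/5)·v_R + (-27/100) = 0
  disc = (1/5)² − 4·(5/12)·(-27/100) = 49/100 ; √disc = 7/10
  v_R = (−(1/5) + 7/10) / (2·(5/12)) = 3/5 m/s
check:
T_s = v_R/a_R = (3/5)/(6/5) = 0.5000 s
reaction-phase robot travel = 0.6000·0.2000 = 0.1200 m
braking distance = 0.6000²/(2·1.2000) = 0.1500 m
human closes 0.0000·0.7000 = 0.0000 m
residual clearance needed = 0.0600+0.0100+0.0250 = 0.0950 m
sum ≈ 0.1200+0.1500+0.0000+0.0950 ≈ 0.3650 m = S ✓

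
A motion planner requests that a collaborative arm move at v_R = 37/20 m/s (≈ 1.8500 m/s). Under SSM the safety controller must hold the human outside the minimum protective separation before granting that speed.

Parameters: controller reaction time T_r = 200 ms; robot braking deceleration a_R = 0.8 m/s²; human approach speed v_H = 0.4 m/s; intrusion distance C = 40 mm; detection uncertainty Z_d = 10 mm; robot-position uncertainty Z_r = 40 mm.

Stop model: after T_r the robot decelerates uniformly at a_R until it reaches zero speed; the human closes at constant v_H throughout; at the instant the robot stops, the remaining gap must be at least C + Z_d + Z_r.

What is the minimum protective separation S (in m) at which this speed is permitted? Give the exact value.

S_min = 11533/3200 m = 3.6041 m

braking lasts T_s = (37/20)/(4/5) = 2.3125 s
robot in T_r: 1.8500·0.2000 = 0.3700 m
robot covers 1.8500·2.3125 − ½·0.8000·2.3125² = 2.1391 m while stopping
human over T_r+T_s: 0.4000·(0.2000+2.3125) = 1.0050 m
margins: 0.0400+0.0100+0.0400 = 0.0900 m
S_min ≈ 0.3700+2.1391+1.0050+0.0900  ⇒  S_min = 11533/3200 m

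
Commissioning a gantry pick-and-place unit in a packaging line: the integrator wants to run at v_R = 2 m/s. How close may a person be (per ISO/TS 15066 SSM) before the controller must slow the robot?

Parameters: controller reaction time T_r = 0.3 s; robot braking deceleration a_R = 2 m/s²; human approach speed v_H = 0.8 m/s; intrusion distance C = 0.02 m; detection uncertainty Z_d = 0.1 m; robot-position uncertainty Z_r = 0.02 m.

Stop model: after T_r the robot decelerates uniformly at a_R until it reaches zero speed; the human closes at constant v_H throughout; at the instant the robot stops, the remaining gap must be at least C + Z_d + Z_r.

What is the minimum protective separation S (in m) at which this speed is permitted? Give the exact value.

S_min = 139/50 m = 2.7800 m

braking lasts T_s = 2/2 = 1.0000 s
reaction-phase robot travel = 2.0000·0.3000 = 0.6000 m
robot under decel: 2.0000²/(2·2.0000) = 1.0000 m
human closes 0.8000·1.3000 = 1.0400 m
margins: 0.0200+0.1000+0.0200 = 0.1400 m
S_min ≈ 0.6000+1.0000+1.0400+0.1400  ⇒  S_min = 139/50 m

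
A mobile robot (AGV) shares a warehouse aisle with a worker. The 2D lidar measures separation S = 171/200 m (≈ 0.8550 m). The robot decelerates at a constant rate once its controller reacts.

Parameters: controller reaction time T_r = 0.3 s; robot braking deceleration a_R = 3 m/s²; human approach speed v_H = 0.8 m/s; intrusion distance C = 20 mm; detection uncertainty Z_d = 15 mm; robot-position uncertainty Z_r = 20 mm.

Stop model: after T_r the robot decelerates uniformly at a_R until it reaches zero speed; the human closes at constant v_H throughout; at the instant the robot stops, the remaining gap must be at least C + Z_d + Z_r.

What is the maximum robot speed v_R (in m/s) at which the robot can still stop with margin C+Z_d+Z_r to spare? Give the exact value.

at the boundary: (1/6)·v² + (17/30)·v + (-14/25) = 0
  disc = (17/30)² − 4·(1/6)·(-14/25) = 25/36 ; √disc = 5/6
  v_R = (−(17/30) + 5/6) / (2·(1/6)) = 4/5 m/s
check:
braking lasts T_s = (4/5)/3 = 0.2667 s
robot covers v_R·T_r = 0.8000·0.3000 = 0.2400 m before braking
braking distance = 0.8000²/(2·3.0000) = 0.1067 m
human closes 0.8000·0.5667 = 0.4533 m
margins: 0.0200+0.0150+0.0200 = 0.0550 m
sum ≈ 0.2400+0.1067+0.4533+0.0550 ≈ 0.8550 m = S ✓

v_R_max = 4/5 m/s = 0.8000 m/s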